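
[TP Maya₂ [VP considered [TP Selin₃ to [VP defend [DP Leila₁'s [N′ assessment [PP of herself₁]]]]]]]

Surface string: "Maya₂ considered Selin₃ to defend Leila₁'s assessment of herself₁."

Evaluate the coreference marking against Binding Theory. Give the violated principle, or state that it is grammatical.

The two coindexed NPs are *Leila₁* and *herself₁*.
*herself₁* is an anaphor; its binding domain is the possessed DP, whose subject is Leila₁. *Leila₁* c-commands it within that domain and shares its index, so Principle A is satisfied.
*Leila₁* is an R-expression; *herself₁* does not c-command it, and no other NP shares its index, so Principle C is satisfied.
All principles are respected.

grammatical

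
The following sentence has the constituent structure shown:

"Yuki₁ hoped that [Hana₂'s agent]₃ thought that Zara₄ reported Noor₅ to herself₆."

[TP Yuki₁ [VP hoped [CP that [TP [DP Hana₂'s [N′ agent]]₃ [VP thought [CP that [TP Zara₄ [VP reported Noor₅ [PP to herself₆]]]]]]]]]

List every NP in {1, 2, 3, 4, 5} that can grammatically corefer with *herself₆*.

*herself* is an anaphor, so Principle A applies: it must be bound in its binding domain.
Binding domain of *herself₆*: the embedded TP, whose subject is Zara₄.
*Yuki₁* c-commands the anaphor but is outside its binding domain → cannot satisfy Principle A.
*Hana₂* does not c-command the anaphor → cannot bind it.
*[Hana₂'s agent]₃* c-commands the anaphor but is outside its binding domain → cannot satisfy Principle A.
*Zara₄* c-commands the anaphor within its binding domain → licit binder.
*Noor₅* c-commands the anaphor within its binding domain → licit binder.

{4, 5}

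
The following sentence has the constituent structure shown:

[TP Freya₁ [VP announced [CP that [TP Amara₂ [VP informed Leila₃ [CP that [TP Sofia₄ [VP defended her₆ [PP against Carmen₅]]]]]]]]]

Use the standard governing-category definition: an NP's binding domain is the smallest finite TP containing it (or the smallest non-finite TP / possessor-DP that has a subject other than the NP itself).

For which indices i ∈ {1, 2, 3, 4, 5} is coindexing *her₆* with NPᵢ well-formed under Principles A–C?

*her* is a pronoun, so Principle B applies: it must be free in its binding domain.
Binding domain of *her₆*: the embedded TP, whose subject is Sofia₄.
*Freya₁* c-commands the pronoun but from outside its binding domain, and is not c-commanded by it → coindexation permitted.
*Amara₂* c-commands the pronoun but from outside its binding domain, and is not c-commanded by it → coindexation permitted.
*Leila₃* c-commands the pronoun but from outside its binding domain, and is not c-commanded by it → coindexation permitted.
*Sofia₄* c-commands the pronoun within its binding domain → coindexation would violate Principle B.
*Carmen₅*: the pronoun c-commands this R-expression → coindexation would violate Principle C on *Carmen₅*.

{1, 2, 3}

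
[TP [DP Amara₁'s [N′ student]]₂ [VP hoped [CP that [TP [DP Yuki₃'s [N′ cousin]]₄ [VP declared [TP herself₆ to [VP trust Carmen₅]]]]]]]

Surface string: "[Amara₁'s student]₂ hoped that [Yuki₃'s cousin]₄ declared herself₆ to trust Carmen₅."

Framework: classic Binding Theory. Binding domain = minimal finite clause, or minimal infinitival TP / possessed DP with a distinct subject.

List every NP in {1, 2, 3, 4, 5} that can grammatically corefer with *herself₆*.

*herself* is an anaphor, so Principle A applies: it must be bound in its binding domain.
Binding domain of *herself₆*: the embedded TP, whose subject is [Yuki₃'s cousin]₄.
*Amara₁* does not c-command the anaphor → cannot bind it.
*[Amara₁'s student]₂* c-commands the anaphor but is outside its binding domain → cannot satisfy Principle A.
*Yuki₃* does not c-command the anaphor → cannot bind it.
*[Yuki₃'s cousin]₄* c-commands the anaphor within its binding domain → licit binder.
*Carmen₅* does not c-command the anaphor → cannot bind it.

{4}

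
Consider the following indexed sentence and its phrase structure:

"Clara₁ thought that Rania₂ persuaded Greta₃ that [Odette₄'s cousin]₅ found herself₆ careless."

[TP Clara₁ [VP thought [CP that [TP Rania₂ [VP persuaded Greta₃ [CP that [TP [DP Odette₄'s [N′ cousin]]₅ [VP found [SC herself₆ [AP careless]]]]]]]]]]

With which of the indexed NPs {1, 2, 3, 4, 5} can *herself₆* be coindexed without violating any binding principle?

*herself* is an anaphor, so Principle A applies: it must be bound in its binding domain.
Binding domain of *herself₆*: the embedded TP, whose subject is [Odette₄'s cousin]₅.
*Clara₁* c-commands the anaphor but is outside its binding domain → cannot satisfy Principle A.
*Rania₂* c-commands the anaphor but is outside its binding domain → cannot satisfy Principle A.
*Greta₃* c-commands the anaphor but is outside its binding domain → cannot satisfy Principle A.
*Odette₄* does not c-command the anaphor → cannot bind it.
*[Odette₄'s cousin]₅* c-commands the anaphor within its binding domain → licit binder.

{5}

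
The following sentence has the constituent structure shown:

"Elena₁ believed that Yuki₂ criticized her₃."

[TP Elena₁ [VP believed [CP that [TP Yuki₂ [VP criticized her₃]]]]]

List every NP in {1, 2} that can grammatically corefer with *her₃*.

*her* is a pronoun, so Principle B applies: it must be free in its binding domain.
Binding domain of *her₃*: the embedded TP, whose subject is Yuki₂.
*Elena₁* c-commands the pronoun but from outside its binding domain, and is not c-commanded by it → coindexation permitted.
*Yuki₂* c-commands the pronoun within its binding domain → coindexation would violate Principle B.

{1}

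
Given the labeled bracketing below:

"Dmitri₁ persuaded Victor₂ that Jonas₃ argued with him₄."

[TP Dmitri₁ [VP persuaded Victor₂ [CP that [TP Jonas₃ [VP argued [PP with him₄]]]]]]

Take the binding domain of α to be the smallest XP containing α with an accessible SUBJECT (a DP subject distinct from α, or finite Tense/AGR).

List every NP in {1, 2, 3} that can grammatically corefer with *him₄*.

{1, 2}

*him* is a pronoun, so Principle B applies: it must be free in its binding domain.
Binding domain of *him₄*: the embedded TP, whose subject is Jonas₃.
*Dmitri₁* c-commands the pronoun but from outside its binding domain, and is not c-commanded by it → coindexation permitted.
*Victor₂* c-commands the pronoun but from outside its binding domain, and is not c-commanded by it → coindexation permitted.
*Jonas₃* c-commands the pronoun within its binding domain → coindexation would violate Principle B.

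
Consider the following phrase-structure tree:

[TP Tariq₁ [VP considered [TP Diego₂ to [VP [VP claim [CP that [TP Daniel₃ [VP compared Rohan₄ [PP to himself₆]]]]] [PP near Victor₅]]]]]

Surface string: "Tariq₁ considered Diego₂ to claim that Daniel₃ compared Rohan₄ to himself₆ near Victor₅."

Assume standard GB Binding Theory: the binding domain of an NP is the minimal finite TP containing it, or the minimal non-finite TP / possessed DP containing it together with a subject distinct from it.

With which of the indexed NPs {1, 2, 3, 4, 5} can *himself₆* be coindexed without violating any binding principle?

*himself* is an anaphor, so Principle A applies: it must be bound in its binding domain.
Binding domain of *himself₆*: the embedded TP, whose subject is Daniel₃.
*Tariq₁* c-commands the anaphor but is outside its binding domain → cannot satisfy Principle A.
*Diego₂* c-commands the anaphor but is outside its binding domain → cannot satisfy Principle A.
*Daniel₃* c-commands the anaphor within its binding domain → licit binder.
*Rohan₄* c-commands the anaphor within its binding domain → licit binder.
*Victor₅* does not c-command the anaphor → cannot bind it.

{3, 4}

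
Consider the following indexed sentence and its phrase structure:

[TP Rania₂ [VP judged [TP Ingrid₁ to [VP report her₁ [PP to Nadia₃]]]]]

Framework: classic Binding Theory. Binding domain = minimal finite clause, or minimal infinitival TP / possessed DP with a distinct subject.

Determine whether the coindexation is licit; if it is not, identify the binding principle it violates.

The two coindexed NPs are *Ingrid₁* and *her₁*.
*her₁* is a pronoun. Its binding domain is the embedded TP, whose subject is Ingrid₁.
*Ingrid₁* c-commands it within that domain and carries the same index.
The pronoun is locally bound → Principle B violation.

Principle B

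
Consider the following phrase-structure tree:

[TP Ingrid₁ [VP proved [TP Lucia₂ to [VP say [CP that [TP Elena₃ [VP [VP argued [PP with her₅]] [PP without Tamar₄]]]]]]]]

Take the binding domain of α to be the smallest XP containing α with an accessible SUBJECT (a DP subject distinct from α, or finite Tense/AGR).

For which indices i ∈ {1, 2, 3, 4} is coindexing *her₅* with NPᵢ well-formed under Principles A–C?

{1, 2, 4}

*her* is a pronoun, so Principle B applies: it must be free in its binding domain.
Binding domain of *her₅*: the embedded TP, whose subject is Elena₃.
*Ingrid₁* c-commands the pronoun but from outside its binding domain, and is not c-commanded by it → coindexation permitted.
*Lucia₂* c-commands the pronoun but from outside its binding domain, and is not c-commanded by it → coindexation permitted.
*Elena₃* c-commands the pronoun within its binding domain → coindexation would violate Principle B.
*Tamar₄* and the pronoun do not c-command one another → neither Principle B nor Principle C is at stake; coindexation permitted.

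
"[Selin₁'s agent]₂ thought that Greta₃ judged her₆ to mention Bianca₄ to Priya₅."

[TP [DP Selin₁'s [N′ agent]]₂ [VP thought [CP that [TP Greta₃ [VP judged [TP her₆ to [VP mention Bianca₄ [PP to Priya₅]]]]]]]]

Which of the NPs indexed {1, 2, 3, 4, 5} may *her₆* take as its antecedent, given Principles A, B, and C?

*her* is a pronoun, so Principle B applies: it must be free in its binding domain.
Binding domain of *her₆*: the embedded TP, whose subject is Greta₃.
*Selin₁* and the pronoun do not c-command one another → neither Principle B nor Principle C is at stake; coindexation permitted.
*[Selin₁'s agent]₂* c-commands the pronoun but from outside its binding domain, and is not c-commanded by it → coindexation permitted.
*Greta₃* c-commands the pronoun within its binding domain → coindexation would violate Principle B.
*Bianca₄*: the pronoun c-commands this R-expression → coindexation would violate Principle C on *Bianca₄*.
*Priya₅*: the pronoun c-commands this R-expression → coindexation would violate Principle C on *Priya₅*.

{1, 2}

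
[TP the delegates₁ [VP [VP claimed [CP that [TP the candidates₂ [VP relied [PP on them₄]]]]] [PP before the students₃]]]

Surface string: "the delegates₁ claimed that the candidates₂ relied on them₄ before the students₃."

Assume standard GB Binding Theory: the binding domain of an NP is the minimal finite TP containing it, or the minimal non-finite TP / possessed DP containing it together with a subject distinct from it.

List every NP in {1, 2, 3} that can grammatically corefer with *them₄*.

{1, 3}

*them* is a pronoun, so Principle B applies: it must be free in its binding domain.
Binding domain of *them₄*: the embedded TP, whose subject is the candidates₂.
*the delegates₁* c-commands the pronoun but from outside its binding domain, and is not c-commanded by it → coindexation permitted.
*the candidates₂* c-commands the pronoun within its binding domain → coindexation would violate Principle B.
*the students₃* and the pronoun do not c-command one another → neither Principle B nor Principle C is at stake; coindexation permitted.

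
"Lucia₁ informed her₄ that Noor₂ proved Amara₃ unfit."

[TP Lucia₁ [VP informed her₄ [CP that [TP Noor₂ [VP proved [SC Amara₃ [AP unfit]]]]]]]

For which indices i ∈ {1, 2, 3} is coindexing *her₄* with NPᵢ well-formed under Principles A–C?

none

*her* is a pronoun, so Principle B applies: it must be free in its binding domain.
Binding domain of *her₄*: the matrix TP, whose subject is Lucia₁.
*Lucia₁* c-commands the pronoun within its binding domain → coindexation would violate Principle B.
*Noor₂*: the pronoun c-commands this R-expression → coindexation would violate Principle C on *Noor₂*.
*Amara₃*: the pronoun c-commands this R-expression → coindexation would violate Principle C on *Amara₃*.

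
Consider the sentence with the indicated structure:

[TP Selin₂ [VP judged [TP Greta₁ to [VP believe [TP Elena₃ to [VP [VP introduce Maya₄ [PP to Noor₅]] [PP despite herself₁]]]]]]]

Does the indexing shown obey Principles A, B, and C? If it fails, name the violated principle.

The two coindexed NPs are *Greta₁* and *herself₁*.
*herself₁* is an anaphor. Principle A requires it to be bound within its binding domain — the embedded TP, whose subject is Elena₃.
Within that domain it is c-commanded by *Elena₃*, which does not share its index.
*Greta₁* does c-command the anaphor, but from outside its binding domain.
The anaphor is unbound in its domain → Principle A violation.

Principle A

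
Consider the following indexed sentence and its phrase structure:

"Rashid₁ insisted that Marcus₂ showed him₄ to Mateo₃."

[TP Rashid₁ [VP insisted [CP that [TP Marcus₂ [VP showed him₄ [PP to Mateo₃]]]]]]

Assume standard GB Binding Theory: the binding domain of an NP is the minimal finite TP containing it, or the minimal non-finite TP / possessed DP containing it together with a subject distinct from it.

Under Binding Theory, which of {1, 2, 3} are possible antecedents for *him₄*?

{1}

*him* is a pronoun, so Principle B applies: it must be free in its binding domain.
Binding domain of *him₄*: the embedded TP, whose subject is Marcus₂.
*Rashid₁* c-commands the pronoun but from outside its binding domain, and is not c-commanded by it → coindexation permitted.
*Marcus₂* c-commands the pronoun within its binding domain → coindexation would violate Principle B.
*Mateo₃*: the pronoun c-commands this R-expression → coindexation would violate Principle C on *Mateo₃*.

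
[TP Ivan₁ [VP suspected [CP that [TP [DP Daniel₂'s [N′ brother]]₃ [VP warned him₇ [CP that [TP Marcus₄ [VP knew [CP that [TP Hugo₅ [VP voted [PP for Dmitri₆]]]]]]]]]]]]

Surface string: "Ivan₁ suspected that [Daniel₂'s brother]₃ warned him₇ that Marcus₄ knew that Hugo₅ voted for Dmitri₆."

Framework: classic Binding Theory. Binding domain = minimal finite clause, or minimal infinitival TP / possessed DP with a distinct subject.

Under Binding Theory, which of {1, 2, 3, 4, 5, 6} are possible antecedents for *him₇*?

{1, 2}

*him* is a pronoun, so Principle B applies: it must be free in its binding domain.
Binding domain of *him₇*: the embedded TP, whose subject is [Daniel₂'s brother]₃.
*Ivan₁* c-commands the pronoun but from outside its binding domain, and is not c-commanded by it → coindexation permitted.
*Daniel₂* and the pronoun do not c-command one another → neither Principle B nor Principle C is at stake; coindexation permitted.
*[Daniel₂'s brother]₃* c-commands the pronoun within its binding domain → coindexation would violate Principle B.
*Marcus₄*: the pronoun c-commands this R-expression → coindexation would violate Principle C on *Marcus₄*.
*Hugo₅*: the pronoun c-commands this R-expression → coindexation would violate Principle C on *Hugo₅*.
*Dmitri₆*: the pronoun c-commands this R-expression → coindexation would violate Principle C on *Dmitri₆*.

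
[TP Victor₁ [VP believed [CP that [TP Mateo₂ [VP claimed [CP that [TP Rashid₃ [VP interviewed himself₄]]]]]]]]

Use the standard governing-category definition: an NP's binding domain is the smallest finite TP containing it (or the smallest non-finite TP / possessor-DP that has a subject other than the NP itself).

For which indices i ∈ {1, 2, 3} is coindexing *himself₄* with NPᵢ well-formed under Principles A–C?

*himself* is an anaphor, so Principle A applies: it must be bound in its binding domain.
Binding domain of *himself₄*: the embedded TP, whose subject is Rashid₃.
*Victor₁* c-commands the anaphor but is outside its binding domain → cannot satisfy Principle A.
*Mateo₂* c-commands the anaphor but is outside its binding domain → cannot satisfy Principle A.
*Rashid₃* c-commands the anaphor within its binding domain → licit binder.

{3}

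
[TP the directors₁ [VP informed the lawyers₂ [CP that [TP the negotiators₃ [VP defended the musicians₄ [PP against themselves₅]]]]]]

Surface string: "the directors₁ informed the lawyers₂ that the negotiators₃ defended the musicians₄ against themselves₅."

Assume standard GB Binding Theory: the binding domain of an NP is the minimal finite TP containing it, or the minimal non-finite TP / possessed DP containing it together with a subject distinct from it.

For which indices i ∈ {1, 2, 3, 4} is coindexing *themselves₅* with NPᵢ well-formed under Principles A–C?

{3, 4}

*themselves* is an anaphor, so Principle A applies: it must be bound in its binding domain.
Binding domain of *themselves₅*: the embedded TP, whose subject is the negotiators₃.
*the directors₁* c-commands the anaphor but is outside its binding domain → cannot satisfy Principle A.
*the lawyers₂* c-commands the anaphor but is outside its binding domain → cannot satisfy Principle A.
*the negotiators₃* c-commands the anaphor within its binding domain → licit binder.
*the musicians₄* c-commands the anaphor within its binding domain → licit binder.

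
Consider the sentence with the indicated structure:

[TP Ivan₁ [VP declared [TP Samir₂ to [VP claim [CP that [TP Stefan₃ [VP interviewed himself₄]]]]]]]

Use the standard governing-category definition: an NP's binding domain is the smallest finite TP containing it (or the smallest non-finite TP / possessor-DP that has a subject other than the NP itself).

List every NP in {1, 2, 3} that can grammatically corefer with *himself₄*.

*himself* is an anaphor, so Principle A applies: it must be bound in its binding domain.
Binding domain of *himself₄*: the embedded TP, whose subject is Stefan₃.
*Ivan₁* c-commands the anaphor but is outside its binding domain → cannot satisfy Principle A.
*Samir₂* c-commands the anaphor but is outside its binding domain → cannot satisfy Principle A.
*Stefan₃* c-commands the anaphor within its binding domain → licit binder.

{3}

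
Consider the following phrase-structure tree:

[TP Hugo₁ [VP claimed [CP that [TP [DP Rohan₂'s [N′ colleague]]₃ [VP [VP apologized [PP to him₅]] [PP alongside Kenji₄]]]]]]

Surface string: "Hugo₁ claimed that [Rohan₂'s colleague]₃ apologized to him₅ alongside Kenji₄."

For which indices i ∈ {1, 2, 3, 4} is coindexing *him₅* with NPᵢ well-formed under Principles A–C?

{1, 2, 4}

*him* is a pronoun, so Principle B applies: it must be free in its binding domain.
Binding domain of *him₅*: the embedded TP, whose subject is [Rohan₂'s colleague]₃.
*Hugo₁* c-commands the pronoun but from outside its binding domain, and is not c-commanded by it → coindexation permitted.
*Rohan₂* and the pronoun do not c-command one another → neither Principle B nor Principle C is at stake; coindexation permitted.
*[Rohan₂'s colleague]₃* c-commands the pronoun within its binding domain → coindexation would violate Principle B.
*Kenji₄* and the pronoun do not c-command one another → neither Principle B nor Principle C is at stake; coindexation permitted.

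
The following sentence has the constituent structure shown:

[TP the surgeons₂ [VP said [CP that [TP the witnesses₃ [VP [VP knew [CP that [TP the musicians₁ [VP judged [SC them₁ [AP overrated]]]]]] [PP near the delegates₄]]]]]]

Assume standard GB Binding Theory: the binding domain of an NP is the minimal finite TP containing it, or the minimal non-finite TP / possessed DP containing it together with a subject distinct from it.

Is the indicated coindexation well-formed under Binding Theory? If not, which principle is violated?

The two coindexed NPs are *the musicians₁* and *them₁*.
*them₁* is a pronoun. Its binding domain is the embedded TP, whose subject is the musicians₁.
*the musicians₁* c-commands it within that domain and carries the same index.
The pronoun is locally bound → Principle B violation.

Principle B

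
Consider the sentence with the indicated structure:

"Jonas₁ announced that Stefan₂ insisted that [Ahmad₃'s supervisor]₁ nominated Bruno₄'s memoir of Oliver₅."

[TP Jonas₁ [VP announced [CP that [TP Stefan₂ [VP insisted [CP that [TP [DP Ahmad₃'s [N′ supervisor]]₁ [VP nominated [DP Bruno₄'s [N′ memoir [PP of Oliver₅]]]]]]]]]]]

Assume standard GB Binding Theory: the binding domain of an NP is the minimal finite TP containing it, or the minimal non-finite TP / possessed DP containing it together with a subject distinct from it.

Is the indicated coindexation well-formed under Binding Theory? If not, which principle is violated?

The two coindexed NPs are *[Ahmad₃'s supervisor]₁* and *Jonas₁*.
*[Ahmad₃'s supervisor]₁* is an R-expression. Principle C requires it to be free everywhere.
*Jonas₁* c-commands it and carries the same index.
The R-expression is bound → Principle C violation.

Principle C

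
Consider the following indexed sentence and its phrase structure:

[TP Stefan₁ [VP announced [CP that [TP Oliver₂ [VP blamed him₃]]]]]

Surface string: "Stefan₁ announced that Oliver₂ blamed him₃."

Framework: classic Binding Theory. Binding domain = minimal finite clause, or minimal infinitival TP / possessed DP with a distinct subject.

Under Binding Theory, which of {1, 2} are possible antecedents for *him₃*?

*him* is a pronoun, so Principle B applies: it must be free in its binding domain.
Binding domain of *him₃*: the embedded TP, whose subject is Oliver₂.
*Stefan₁* c-commands the pronoun but from outside its binding domain, and is not c-commanded by it → coindexation permitted.
*Oliver₂* c-commands the pronoun within its binding domain → coindexation would violate Principle B.

{1}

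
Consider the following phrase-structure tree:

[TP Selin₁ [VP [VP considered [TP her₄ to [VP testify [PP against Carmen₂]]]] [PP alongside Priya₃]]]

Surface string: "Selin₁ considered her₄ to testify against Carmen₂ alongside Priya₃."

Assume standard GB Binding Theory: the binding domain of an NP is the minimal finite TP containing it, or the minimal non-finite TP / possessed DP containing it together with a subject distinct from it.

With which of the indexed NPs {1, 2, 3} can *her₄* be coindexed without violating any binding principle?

*her* is a pronoun, so Principle B applies: it must be free in its binding domain.
Binding domain of *her₄*: the matrix TP, whose subject is Selin₁.
*Selin₁* c-commands the pronoun within its binding domain → coindexation would violate Principle B.
*Carmen₂*: the pronoun c-commands this R-expression → coindexation would violate Principle C on *Carmen₂*.
*Priya₃* and the pronoun do not c-command one another → neither Principle B nor Principle C is at stake; coindexation permitted.

{3}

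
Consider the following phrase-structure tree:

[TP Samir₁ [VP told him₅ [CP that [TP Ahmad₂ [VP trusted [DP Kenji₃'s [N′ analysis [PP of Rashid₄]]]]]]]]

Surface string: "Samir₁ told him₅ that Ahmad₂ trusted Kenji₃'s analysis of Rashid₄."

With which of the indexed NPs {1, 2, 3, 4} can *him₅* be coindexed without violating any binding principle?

*him* is a pronoun, so Principle B applies: it must be free in its binding domain.
Binding domain of *him₅*: the matrix TP, whose subject is Samir₁.
*Samir₁* c-commands the pronoun within its binding domain → coindexation would violate Principle B.
*Ahmad₂*: the pronoun c-commands this R-expression → coindexation would violate Principle C on *Ahmad₂*.
*Kenji₃*: the pronoun c-commands this R-expression → coindexation would violate Principle C on *Kenji₃*.
*Rashid₄*: the pronoun c-commands this R-expression → coindexation would violate Principle C on *Rashid₄*.

none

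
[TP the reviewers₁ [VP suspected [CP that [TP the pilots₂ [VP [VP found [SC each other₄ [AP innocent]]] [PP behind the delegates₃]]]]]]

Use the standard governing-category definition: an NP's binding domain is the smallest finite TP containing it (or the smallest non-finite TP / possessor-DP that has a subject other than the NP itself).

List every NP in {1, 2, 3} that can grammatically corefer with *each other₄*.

*each other* is an anaphor, so Principle A applies: it must be bound in its binding domain.
Binding domain of *each other₄*: the embedded TP, whose subject is the pilots₂.
*the reviewers₁* c-commands the anaphor but is outside its binding domain → cannot satisfy Principle A.
*the pilots₂* c-commands the anaphor within its binding domain → licit binder.
*the delegates₃* does not c-command the anaphor → cannot bind it.

{2}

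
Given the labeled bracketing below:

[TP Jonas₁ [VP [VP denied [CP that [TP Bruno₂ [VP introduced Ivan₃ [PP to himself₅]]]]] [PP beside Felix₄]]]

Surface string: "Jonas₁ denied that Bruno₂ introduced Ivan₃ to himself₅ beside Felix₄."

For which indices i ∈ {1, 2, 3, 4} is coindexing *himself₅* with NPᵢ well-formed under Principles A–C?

*himself* is an anaphor, so Principle A applies: it must be bound in its binding domain.
Binding domain of *himself₅*: the embedded TP, whose subject is Bruno₂.
*Jonas₁* c-commands the anaphor but is outside its binding domain → cannot satisfy Principle A.
*Bruno₂* c-commands the anaphor within its binding domain → licit binder.
*Ivan₃* c-commands the anaphor within its binding domain → licit binder.
*Felix₄* does not c-command the anaphor → cannot bind it.

{2, 3}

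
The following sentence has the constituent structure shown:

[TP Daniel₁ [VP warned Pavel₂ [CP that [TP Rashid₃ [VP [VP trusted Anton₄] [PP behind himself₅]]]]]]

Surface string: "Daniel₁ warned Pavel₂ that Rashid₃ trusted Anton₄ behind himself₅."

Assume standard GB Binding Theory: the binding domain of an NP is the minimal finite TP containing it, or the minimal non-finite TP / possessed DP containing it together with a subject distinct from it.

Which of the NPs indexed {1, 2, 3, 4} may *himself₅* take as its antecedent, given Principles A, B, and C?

*himself* is an anaphor, so Principle A applies: it must be bound in its binding domain.
Binding domain of *himself₅*: the embedded TP, whose subject is Rashid₃.
*Daniel₁* c-commands the anaphor but is outside its binding domain → cannot satisfy Principle A.
*Pavel₂* c-commands the anaphor but is outside its binding domain → cannot satisfy Principle A.
*Rashid₃* c-commands the anaphor within its binding domain → licit binder.
*Anton₄* does not c-command the anaphor → cannot bind it.

{3}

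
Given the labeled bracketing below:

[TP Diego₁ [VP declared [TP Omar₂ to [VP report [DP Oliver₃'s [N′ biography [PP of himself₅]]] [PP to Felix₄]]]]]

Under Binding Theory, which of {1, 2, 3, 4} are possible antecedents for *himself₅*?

{3}

*himself* is an anaphor, so Principle A applies: it must be bound in its binding domain.
Binding domain of *himself₅*: the possessed DP, whose subject is Oliver₃.
*Diego₁* c-commands the anaphor but is outside its binding domain → cannot satisfy Principle A.
*Omar₂* c-commands the anaphor but is outside its binding domain → cannot satisfy Principle A.
*Oliver₃* c-commands the anaphor within its binding domain → licit binder.
*Felix₄* does not c-command the anaphor → cannot bind it.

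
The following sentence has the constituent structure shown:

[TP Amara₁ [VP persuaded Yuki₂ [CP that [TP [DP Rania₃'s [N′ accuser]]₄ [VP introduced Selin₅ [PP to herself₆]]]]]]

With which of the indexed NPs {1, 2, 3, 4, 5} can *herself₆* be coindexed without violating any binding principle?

*herself* is an anaphor, so Principle A applies: it must be bound in its binding domain.
Binding domain of *herself₆*: the embedded TP, whose subject is [Rania₃'s accuser]₄.
*Amara₁* c-commands the anaphor but is outside its binding domain → cannot satisfy Principle A.
*Yuki₂* c-commands the anaphor but is outside its binding domain → cannot satisfy Principle A.
*Rania₃* does not c-command the anaphor → cannot bind it.
*[Rania₃'s accuser]₄* c-commands the anaphor within its binding domain → licit binder.
*Selin₅* c-commands the anaphor within its binding domain → licit binder.

{4, 5}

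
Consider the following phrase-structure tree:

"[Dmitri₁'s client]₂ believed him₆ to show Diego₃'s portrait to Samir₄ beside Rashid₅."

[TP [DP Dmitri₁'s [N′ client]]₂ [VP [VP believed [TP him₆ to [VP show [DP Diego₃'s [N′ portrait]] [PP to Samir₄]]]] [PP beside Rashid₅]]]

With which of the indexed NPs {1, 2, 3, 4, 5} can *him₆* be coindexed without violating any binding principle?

*him* is a pronoun, so Principle B applies: it must be free in its binding domain.
Binding domain of *him₆*: the matrix TP, whose subject is [Dmitri₁'s client]₂.
*Dmitri₁* and the pronoun do not c-command one another → neither Principle B nor Principle C is at stake; coindexation permitted.
*[Dmitri₁'s client]₂* c-commands the pronoun within its binding domain → coindexation would violate Principle B.
*Diego₃*: the pronoun c-commands this R-expression → coindexation would violate Principle C on *Diego₃*.
*Samir₄*: the pronoun c-commands this R-expression → coindexation would violate Principle C on *Samir₄*.
*Rashid₅* and the pronoun do not c-command one another → neither Principle B nor Principle C is at stake; coindexation permitted.

{1, 5}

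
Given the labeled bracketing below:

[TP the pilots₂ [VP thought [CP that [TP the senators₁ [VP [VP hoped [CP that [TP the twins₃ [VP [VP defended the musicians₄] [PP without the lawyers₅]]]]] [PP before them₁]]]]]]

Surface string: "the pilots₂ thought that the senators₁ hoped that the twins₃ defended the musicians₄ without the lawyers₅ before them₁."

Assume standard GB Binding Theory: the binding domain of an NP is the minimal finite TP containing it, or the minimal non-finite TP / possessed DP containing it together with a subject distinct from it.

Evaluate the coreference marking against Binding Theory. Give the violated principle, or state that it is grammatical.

The two coindexed NPs are *the senators₁* and *them₁*.
*them₁* is a pronoun. Its binding domain is the embedded TP, whose subject is the senators₁.
*the senators₁* c-commands it within that domain and carries the same index.
The pronoun is locally bound → Principle B violation.

Principle B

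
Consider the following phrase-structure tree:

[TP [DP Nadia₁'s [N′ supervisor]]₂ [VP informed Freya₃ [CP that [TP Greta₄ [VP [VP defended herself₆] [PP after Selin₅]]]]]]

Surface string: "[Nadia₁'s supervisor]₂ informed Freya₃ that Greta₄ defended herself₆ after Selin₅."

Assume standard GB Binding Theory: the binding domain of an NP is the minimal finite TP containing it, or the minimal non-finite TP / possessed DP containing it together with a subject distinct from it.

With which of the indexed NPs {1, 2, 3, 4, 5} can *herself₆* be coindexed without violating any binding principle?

{4}

*herself* is an anaphor, so Principle A applies: it must be bound in its binding domain.
Binding domain of *herself₆*: the embedded TP, whose subject is Greta₄.
*Nadia₁* does not c-command the anaphor → cannot bind it.
*[Nadia₁'s supervisor]₂* c-commands the anaphor but is outside its binding domain → cannot satisfy Principle A.
*Freya₃* c-commands the anaphor but is outside its binding domain → cannot satisfy Principle A.
*Greta₄* c-commands the anaphor within its binding domain → licit binder.
*Selin₅* does not c-command the anaphor → cannot bind it.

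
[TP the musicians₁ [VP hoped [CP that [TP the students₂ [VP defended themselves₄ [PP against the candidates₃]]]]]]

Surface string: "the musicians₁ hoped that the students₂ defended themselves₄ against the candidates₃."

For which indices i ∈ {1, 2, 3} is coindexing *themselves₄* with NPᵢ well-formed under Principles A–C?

*themselves* is an anaphor, so Principle A applies: it must be bound in its binding domain.
Binding domain of *themselves₄*: the embedded TP, whose subject is the students₂.
*the musicians₁* c-commands the anaphor but is outside its binding domain → cannot satisfy Principle A.
*the students₂* c-commands the anaphor within its binding domain → licit binder.
*the candidates₃* does not c-command the anaphor → cannot bind it.

{2}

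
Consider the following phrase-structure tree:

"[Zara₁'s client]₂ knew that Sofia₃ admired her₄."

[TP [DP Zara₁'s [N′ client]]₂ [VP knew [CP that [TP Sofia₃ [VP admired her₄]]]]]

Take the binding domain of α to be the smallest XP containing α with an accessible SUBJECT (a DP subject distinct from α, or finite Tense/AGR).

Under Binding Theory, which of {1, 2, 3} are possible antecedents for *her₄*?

{1, 2}

*her* is a pronoun, so Principle B applies: it must be free in its binding domain.
Binding domain of *her₄*: the embedded TP, whose subject is Sofia₃.
*Zara₁* and the pronoun do not c-command one another → neither Principle B nor Principle C is at stake; coindexation permitted.
*[Zara₁'s client]₂* c-commands the pronoun but from outside its binding domain, and is not c-commanded by it → coindexation permitted.
*Sofia₃* c-commands the pronoun within its binding domain → coindexation would violate Principle B.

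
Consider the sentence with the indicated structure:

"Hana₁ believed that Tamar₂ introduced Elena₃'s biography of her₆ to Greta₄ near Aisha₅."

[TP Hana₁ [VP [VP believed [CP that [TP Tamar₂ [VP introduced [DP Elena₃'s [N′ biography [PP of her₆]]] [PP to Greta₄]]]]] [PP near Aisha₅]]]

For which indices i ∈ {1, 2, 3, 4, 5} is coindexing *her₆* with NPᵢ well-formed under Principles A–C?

*her* is a pronoun, so Principle B applies: it must be free in its binding domain.
Binding domain of *her₆*: the possessed DP, whose subject is Elena₃.
*Hana₁* c-commands the pronoun but from outside its binding domain, and is not c-commanded by it → coindexation permitted.
*Tamar₂* c-commands the pronoun but from outside its binding domain, and is not c-commanded by it → coindexation permitted.
*Elena₃* c-commands the pronoun within its binding domain → coindexation would violate Principle B.
*Greta₄* and the pronoun do not c-command one another → neither Principle B nor Principle C is at stake; coindexation permitted.
*Aisha₅* and the pronoun do not c-command one another → neither Principle B nor Principle C is at stake; coindexation permitted.

{1, 2, 4, 5}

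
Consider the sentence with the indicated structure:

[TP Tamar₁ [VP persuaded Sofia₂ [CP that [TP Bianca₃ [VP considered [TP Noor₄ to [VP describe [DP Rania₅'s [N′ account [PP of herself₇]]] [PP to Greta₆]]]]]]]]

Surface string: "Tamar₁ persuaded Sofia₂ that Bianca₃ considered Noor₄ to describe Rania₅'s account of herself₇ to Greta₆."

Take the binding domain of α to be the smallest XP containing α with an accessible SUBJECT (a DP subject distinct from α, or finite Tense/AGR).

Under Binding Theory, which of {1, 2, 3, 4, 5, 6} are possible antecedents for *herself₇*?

*herself* is an anaphor, so Principle A applies: it must be bound in its binding domain.
Binding domain of *herself₇*: the possessed DP, whose subject is Rania₅.
*Tamar₁* c-commands the anaphor but is outside its binding domain → cannot satisfy Principle A.
*Sofia₂* c-commands the anaphor but is outside its binding domain → cannot satisfy Principle A.
*Bianca₃* c-commands the anaphor but is outside its binding domain → cannot satisfy Principle A.
*Noor₄* c-commands the anaphor but is outside its binding domain → cannot satisfy Principle A.
*Rania₅* c-commands the anaphor within its binding domain → licit binder.
*Greta₆* does not c-command the anaphor → cannot bind it.

{5}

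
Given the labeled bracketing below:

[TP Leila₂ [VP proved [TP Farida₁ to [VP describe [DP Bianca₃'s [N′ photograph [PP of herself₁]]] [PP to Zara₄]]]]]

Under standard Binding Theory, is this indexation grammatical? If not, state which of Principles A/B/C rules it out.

Principle A

The two coindexed NPs are *Farida₁* and *herself₁*.
*herself₁* is an anaphor. Principle A requires it to be bound within its binding domain — the possessed DP, whose subject is Bianca₃.
Within that domain it is c-commanded by *Bianca₃*, which does not share its index.
*Farida₁* does c-command the anaphor, but from outside its binding domain.
The anaphor is unbound in its domain → Principle A violation.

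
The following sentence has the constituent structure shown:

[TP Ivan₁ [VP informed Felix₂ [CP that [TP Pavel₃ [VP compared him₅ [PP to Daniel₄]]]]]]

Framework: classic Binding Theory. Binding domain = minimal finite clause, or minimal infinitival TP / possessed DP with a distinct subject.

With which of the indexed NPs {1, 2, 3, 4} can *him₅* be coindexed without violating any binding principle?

*him* is a pronoun, so Principle B applies: it must be free in its binding domain.
Binding domain of *him₅*: the embedded TP, whose subject is Pavel₃.
*Ivan₁* c-commands the pronoun but from outside its binding domain, and is not c-commanded by it → coindexation permitted.
*Felix₂* c-commands the pronoun but from outside its binding domain, and is not c-commanded by it → coindexation permitted.
*Pavel₃* c-commands the pronoun within its binding domain → coindexation would violate Principle B.
*Daniel₄*: the pronoun c-commands this R-expression → coindexation would violate Principle C on *Daniel₄*.

{1, 2}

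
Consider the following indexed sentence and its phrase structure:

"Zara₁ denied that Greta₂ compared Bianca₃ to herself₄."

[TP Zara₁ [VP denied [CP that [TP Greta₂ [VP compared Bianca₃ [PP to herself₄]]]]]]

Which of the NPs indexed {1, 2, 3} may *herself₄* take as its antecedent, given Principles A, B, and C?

*herself* is an anaphor, so Principle A applies: it must be bound in its binding domain.
Binding domain of *herself₄*: the embedded TP, whose subject is Greta₂.
*Zara₁* c-commands the anaphor but is outside its binding domain → cannot satisfy Principle A.
*Greta₂* c-commands the anaphor within its binding domain → licit binder.
*Bianca₃* c-commands the anaphor within its binding domain → licit binder.

{2, 3}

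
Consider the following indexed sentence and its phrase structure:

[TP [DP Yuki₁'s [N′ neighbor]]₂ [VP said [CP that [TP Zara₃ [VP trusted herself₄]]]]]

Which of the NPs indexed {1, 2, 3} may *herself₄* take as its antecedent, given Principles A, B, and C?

*herself* is an anaphor, so Principle A applies: it must be bound in its binding domain.
Binding domain of *herself₄*: the embedded TP, whose subject is Zara₃.
*Yuki₁* does not c-command the anaphor → cannot bind it.
*[Yuki₁'s neighbor]₂* c-commands the anaphor but is outside its binding domain → cannot satisfy Principle A.
*Zara₃* c-commands the anaphor within its binding domain → licit binder.

{3}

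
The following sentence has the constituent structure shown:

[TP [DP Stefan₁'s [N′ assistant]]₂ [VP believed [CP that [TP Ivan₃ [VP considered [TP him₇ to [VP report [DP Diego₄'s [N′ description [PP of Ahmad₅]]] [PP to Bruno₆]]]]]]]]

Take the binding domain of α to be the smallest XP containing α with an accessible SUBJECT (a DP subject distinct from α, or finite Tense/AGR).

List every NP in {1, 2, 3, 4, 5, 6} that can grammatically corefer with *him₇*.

*him* is a pronoun, so Principle B applies: it must be free in its binding domain.
Binding domain of *him₇*: the embedded TP, whose subject is Ivan₃.
*Stefan₁* and the pronoun do not c-command one another → neither Principle B nor Principle C is at stake; coindexation permitted.
*[Stefan₁'s assistant]₂* c-commands the pronoun but from outside its binding domain, and is not c-commanded by it → coindexation permitted.
*Ivan₃* c-commands the pronoun within its binding domain → coindexation would violate Principle B.
*Diego₄*: the pronoun c-commands this R-expression → coindexation would violate Principle C on *Diego₄*.
*Ahmad₅*: the pronoun c-commands this R-expression → coindexation would violate Principle C on *Ahmad₅*.
*Bruno₆*: the pronoun c-commands this R-expression → coindexation would violate Principle C on *Bruno₆*.

{1, 2}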